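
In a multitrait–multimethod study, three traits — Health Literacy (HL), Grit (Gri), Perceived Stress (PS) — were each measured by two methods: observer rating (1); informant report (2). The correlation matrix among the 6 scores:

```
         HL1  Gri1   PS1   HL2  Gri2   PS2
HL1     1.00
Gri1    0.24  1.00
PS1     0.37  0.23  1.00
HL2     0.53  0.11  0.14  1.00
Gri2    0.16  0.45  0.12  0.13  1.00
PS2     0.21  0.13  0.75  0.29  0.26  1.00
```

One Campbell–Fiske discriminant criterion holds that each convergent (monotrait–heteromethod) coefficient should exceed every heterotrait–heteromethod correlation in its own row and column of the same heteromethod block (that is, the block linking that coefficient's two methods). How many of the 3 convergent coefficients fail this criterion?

Checking each validity diagonal entry against its comparison values:
HL (methods 1·2): 0.53 vs {0.16, 0.11, 0.21, 0.14} → pass.
Gri (methods 1·2): 0.45 vs {0.11, 0.16, 0.13, 0.12} → pass.
PS (methods 1·2): 0.75 vs {0.14, 0.21, 0.12, 0.13} → pass.
0 of 3 fail.

0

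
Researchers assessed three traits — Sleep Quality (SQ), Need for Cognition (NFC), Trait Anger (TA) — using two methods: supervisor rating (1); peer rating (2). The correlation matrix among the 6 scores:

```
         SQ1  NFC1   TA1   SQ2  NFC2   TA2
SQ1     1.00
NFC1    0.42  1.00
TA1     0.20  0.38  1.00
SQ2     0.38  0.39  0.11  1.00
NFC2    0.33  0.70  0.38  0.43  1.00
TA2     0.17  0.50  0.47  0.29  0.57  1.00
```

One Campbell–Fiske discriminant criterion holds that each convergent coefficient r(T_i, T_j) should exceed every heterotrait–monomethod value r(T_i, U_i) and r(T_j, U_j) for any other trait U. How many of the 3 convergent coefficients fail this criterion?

2

Checking each validity diagonal entry against its comparison values:
SQ (methods 1·2): 0.38 vs {0.42, 0.43, 0.20, 0.29} → fail.
NFC (methods 1·2): 0.70 vs {0.42, 0.43, 0.38, 0.57} → pass.
TA (methods 1·2): 0.47 vs {0.20, 0.29, 0.38, 0.57} → fail.
2 of 3 fail.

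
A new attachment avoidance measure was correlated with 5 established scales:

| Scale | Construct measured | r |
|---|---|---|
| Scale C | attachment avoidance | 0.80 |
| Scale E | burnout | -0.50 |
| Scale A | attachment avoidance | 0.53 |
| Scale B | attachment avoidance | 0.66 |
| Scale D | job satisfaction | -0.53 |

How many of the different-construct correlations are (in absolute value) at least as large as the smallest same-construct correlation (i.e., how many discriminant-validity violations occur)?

Convergent (same construct = attachment avoidance): Scale C, Scale A, Scale B.
Smallest convergent = 0.53. Discriminant |r|: 0.50, 0.53; count ≥ 0.53 → 1.

1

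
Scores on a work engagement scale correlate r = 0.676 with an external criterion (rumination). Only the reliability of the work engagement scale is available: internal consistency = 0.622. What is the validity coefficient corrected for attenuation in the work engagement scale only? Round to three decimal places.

0.857

Single correction: r_c = r_obs / √r_xx = 0.676 / √0.622 = 0.676 / 0.7887 ≈ 0.857.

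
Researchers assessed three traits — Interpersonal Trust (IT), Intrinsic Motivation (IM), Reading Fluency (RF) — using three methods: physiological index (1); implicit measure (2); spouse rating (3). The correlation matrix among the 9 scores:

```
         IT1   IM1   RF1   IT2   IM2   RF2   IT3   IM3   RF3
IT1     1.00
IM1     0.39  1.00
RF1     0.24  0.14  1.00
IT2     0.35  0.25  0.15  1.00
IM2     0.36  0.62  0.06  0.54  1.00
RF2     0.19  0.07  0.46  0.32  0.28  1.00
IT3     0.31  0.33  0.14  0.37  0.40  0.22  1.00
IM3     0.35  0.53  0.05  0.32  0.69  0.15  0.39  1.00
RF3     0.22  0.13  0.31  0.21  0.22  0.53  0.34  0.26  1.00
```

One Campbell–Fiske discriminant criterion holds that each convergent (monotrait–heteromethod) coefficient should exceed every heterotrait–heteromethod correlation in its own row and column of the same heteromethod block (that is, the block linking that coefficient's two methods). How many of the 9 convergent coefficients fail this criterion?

Checking each validity diagonal entry against its comparison values:
IT (methods 1·2): 0.35 vs {0.36, 0.25, 0.19, 0.15} → fail.
IT (methods 1·3): 0.31 vs {0.35, 0.33, 0.22, 0.14} → fail.
IT (methods 2·3): 0.37 vs {0.32, 0.40, 0.21, 0.22} → fail.
IM (methods 1·2): 0.62 vs {0.25, 0.36, 0.07, 0.06} → pass.
IM (methods 1·3): 0.53 vs {0.33, 0.35, 0.13, 0.05} → pass.
IM (methods 2·3): 0.69 vs {0.40, 0.32, 0.22, 0.15} → pass.
RF (methods 1·2): 0.46 vs {0.15, 0.19, 0.06, 0.07} → pass.
RF (methods 1·3): 0.31 vs {0.14, 0.22, 0.05, 0.13} → pass.
RF (methods 2·3): 0.53 vs {0.22, 0.21, 0.15, 0.22} → pass.
3 of 9 fail.

3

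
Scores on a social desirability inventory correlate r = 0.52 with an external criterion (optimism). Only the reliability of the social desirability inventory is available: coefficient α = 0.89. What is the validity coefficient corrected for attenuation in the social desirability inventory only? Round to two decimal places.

Single correction: r_c = r_obs / √r_xx = 0.52 / √0.89 = 0.52 / 0.9434 ≈ 0.55.

0.55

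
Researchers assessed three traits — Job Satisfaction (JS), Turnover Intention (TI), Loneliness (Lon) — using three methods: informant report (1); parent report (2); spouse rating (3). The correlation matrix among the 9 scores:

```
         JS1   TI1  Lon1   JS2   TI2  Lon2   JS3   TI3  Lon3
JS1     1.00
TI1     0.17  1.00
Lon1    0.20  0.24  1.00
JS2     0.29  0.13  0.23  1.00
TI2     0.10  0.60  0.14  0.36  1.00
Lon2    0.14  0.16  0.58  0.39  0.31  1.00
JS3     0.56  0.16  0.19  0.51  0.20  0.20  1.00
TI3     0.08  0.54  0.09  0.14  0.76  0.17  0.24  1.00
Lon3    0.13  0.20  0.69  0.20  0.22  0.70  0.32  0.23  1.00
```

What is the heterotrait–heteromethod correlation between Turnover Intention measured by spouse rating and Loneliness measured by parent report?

0.17

Different traits and methods: r(TI3, Lon2) = 0.17.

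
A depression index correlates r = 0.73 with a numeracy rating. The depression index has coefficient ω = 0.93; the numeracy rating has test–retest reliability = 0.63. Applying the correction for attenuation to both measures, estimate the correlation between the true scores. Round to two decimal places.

r_true = r_obs / √(r_xx · r_yy) = 0.73 / √(0.93 × 0.63) = 0.73 / √0.5859 = 0.73 / 0.7654 ≈ 0.95.

0.95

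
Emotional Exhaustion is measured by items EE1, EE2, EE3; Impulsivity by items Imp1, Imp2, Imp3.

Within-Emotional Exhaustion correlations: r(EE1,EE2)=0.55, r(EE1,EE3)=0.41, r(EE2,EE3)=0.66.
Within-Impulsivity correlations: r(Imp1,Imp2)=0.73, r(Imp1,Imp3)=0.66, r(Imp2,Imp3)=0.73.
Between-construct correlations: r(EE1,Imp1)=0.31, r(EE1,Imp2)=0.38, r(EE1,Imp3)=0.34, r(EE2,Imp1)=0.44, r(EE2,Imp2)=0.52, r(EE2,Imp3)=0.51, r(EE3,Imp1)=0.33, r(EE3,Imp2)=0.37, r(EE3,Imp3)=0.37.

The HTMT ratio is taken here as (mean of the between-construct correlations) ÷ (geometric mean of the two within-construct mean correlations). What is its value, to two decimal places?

0.64

Mean heterotrait r = 3.57/9 = 0.3967.
Mean within-EE = 1.62/3 = 0.5400; mean within-Imp = 2.12/3 = 0.7067.
Geometric mean = √(0.5400 × 0.7067) = 0.6178.
HTMT = 0.3967 / 0.6178 = 0.64.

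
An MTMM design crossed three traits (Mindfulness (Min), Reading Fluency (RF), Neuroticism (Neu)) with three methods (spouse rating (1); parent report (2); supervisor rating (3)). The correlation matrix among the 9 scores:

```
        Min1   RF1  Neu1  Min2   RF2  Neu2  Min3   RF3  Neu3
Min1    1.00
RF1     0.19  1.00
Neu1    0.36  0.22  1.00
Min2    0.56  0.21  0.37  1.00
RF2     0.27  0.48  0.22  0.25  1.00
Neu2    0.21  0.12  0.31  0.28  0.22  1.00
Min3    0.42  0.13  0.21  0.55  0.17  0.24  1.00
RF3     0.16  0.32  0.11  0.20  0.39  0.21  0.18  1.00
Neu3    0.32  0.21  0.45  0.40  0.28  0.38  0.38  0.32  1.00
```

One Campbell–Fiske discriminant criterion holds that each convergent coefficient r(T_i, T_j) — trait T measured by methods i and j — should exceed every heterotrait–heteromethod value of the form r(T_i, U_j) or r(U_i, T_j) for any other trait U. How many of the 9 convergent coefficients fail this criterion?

2

Each convergent coefficient versus the relevant comparison correlations:
Min (methods 1·2): 0.56 vs {0.27, 0.21, 0.21, 0.37} → pass.
Min (methods 1·3): 0.42 vs {0.16, 0.13, 0.32, 0.21} → pass.
Min (methods 2·3): 0.55 vs {0.20, 0.17, 0.40, 0.24} → pass.
RF (methods 1·2): 0.48 vs {0.21, 0.27, 0.12, 0.22} → pass.
RF (methods 1·3): 0.32 vs {0.13, 0.16, 0.21, 0.11} → pass.
RF (methods 2·3): 0.39 vs {0.17, 0.20, 0.28, 0.21} → pass.
Neu (methods 1·2): 0.31 vs {0.37, 0.21, 0.22, 0.12} → fail.
Neu (methods 1·3): 0.45 vs {0.21, 0.32, 0.11, 0.21} → pass.
Neu (methods 2·3): 0.38 vs {0.24, 0.40, 0.21, 0.28} → fail.
2 of 9 fail.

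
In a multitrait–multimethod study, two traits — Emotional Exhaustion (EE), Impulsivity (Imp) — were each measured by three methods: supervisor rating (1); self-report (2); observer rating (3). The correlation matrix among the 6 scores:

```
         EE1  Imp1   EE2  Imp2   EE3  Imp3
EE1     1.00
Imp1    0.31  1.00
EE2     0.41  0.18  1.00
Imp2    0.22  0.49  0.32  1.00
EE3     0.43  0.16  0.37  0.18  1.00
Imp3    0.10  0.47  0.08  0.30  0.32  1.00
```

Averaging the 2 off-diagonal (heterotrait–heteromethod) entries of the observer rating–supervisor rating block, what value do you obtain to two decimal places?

0.13

HTHM values (method 3 × method 1): 0.16, 0.10; mean = 0.26/2 = 0.13.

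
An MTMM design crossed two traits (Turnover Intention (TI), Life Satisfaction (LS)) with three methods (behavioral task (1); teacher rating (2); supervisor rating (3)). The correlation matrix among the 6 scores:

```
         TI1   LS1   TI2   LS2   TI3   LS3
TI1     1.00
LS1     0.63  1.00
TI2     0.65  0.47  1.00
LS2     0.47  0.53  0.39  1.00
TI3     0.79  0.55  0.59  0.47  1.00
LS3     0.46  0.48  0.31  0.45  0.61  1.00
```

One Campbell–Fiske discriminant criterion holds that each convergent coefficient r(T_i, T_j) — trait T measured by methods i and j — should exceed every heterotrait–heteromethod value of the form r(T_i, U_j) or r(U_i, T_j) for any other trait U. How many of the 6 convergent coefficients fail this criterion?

2

Checking each validity diagonal entry against its comparison values:
TI (methods 1·2): 0.65 vs {0.47, 0.47} → pass.
TI (methods 1·3): 0.79 vs {0.46, 0.55} → pass.
TI (methods 2·3): 0.59 vs {0.31, 0.47} → pass.
LS (methods 1·2): 0.53 vs {0.47, 0.47} → pass.
LS (methods 1·3): 0.48 vs {0.55, 0.46} → fail.
LS (methods 2·3): 0.45 vs {0.47, 0.31} → fail.
2 of 6 fail.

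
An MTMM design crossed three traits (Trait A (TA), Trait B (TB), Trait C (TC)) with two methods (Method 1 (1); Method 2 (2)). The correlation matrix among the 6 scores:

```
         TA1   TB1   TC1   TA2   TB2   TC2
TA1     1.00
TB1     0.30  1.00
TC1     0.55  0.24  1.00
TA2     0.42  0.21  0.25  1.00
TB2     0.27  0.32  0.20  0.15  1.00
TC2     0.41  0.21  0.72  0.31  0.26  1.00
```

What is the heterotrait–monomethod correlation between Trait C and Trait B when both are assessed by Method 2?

0.26

Different traits, same method: r(TC2, TB2) = 0.26.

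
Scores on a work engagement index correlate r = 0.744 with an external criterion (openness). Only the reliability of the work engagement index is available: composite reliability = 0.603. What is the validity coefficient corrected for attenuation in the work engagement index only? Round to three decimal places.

0.958

Single correction: r_c = r_obs / √r_xx = 0.744 / √0.603 = 0.744 / 0.7765 ≈ 0.958.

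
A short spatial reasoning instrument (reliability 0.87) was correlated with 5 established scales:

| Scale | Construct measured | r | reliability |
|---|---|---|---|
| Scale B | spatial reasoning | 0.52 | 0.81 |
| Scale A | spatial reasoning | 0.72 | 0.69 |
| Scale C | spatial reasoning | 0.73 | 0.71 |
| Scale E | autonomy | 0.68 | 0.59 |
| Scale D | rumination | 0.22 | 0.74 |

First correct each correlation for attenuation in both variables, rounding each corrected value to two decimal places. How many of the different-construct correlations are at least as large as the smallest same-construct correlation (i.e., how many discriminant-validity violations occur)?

Disattenuated r (r / √(r_scale · r_new)):
  Scale B (conv): 0.52 / √(0.81·0.87) = 0.62
  Scale A (conv): 0.72 / √(0.69·0.87) = 0.93
  Scale C (conv): 0.73 / √(0.71·0.87) = 0.93
  Scale E (disc): 0.68 / √(0.59·0.87) = 0.95
  Scale D (disc): 0.22 / √(0.74·0.87) = 0.27
Smallest convergent = 0.62. Discriminant values: 0.95, 0.27; count ≥ 0.62 → 1.

1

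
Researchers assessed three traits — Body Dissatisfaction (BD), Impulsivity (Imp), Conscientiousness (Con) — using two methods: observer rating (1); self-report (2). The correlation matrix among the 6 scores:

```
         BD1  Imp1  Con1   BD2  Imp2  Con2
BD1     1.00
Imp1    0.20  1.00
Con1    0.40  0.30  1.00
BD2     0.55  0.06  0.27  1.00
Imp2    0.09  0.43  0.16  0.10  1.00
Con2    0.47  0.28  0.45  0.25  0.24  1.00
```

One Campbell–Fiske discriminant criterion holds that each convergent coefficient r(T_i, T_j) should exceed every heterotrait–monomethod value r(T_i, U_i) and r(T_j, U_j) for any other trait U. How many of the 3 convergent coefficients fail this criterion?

0

Each convergent coefficient versus the relevant comparison correlations:
BD (methods 1·2): 0.55 vs {0.20, 0.10, 0.40, 0.25} → pass.
Imp (methods 1·2): 0.43 vs {0.20, 0.10, 0.30, 0.24} → pass.
Con (methods 1·2): 0.45 vs {0.40, 0.25, 0.30, 0.24} → pass.
0 of 3 fail.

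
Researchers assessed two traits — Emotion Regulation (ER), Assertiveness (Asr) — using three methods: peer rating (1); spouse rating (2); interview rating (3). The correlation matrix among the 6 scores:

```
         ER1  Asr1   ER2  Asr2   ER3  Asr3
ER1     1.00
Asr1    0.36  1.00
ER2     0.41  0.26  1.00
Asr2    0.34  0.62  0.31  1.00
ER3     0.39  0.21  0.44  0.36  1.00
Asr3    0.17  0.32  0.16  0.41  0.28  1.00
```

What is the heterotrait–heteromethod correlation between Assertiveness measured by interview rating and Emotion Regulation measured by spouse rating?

Different traits and methods: r(Asr3, ER2) = 0.16.

0.16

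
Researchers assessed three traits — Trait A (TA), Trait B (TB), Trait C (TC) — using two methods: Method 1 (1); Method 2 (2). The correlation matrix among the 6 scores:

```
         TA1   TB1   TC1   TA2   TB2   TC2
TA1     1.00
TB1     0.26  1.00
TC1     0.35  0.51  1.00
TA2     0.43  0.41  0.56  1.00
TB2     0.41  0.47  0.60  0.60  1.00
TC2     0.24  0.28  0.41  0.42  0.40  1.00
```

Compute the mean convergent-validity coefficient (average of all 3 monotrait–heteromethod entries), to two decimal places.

0.44

Convergent values: 0.43, 0.47, 0.41; mean = 1.31/3 = 0.44.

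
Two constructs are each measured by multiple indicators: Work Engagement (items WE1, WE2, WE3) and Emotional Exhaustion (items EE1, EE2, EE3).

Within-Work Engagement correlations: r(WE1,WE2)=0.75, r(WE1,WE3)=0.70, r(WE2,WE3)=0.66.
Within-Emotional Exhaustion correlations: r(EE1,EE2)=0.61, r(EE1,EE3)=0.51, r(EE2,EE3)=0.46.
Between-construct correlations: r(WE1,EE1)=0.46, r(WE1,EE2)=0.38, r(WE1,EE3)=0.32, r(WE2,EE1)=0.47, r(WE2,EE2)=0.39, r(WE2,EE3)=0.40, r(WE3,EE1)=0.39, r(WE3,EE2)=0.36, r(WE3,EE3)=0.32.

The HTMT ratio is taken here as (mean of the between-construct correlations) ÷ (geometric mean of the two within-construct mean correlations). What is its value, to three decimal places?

Between-construct mean = 3.49/9 = 0.3878.
Mean within-WE = 2.11/3 = 0.7033; mean within-EE = 1.58/3 = 0.5267.
Geometric mean = √(0.7033 × 0.5267) = 0.6086.
HTMT = 0.3878 / 0.6086 = 0.637.

0.637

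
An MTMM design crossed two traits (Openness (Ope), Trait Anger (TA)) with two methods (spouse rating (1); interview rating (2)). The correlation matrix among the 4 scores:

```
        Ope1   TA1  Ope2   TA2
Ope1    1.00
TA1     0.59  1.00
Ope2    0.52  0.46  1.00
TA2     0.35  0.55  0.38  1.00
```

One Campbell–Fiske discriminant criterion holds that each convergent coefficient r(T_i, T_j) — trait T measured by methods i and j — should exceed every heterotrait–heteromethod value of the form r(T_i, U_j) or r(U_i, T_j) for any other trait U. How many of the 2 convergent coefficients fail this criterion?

Checking each validity diagonal entry against its comparison values:
Ope (methods 1·2): 0.52 vs {0.35, 0.46} → pass.
TA (methods 1·2): 0.55 vs {0.46, 0.35} → pass.
0 of 2 fail.

0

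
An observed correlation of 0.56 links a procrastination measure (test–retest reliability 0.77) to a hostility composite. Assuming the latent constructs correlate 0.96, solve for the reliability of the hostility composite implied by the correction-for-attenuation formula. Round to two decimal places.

r_true = r_obs / √(r_xx · r_yy) ⇒ 0.96 = 0.56 / √(0.77 · r_yy).
√(0.77 · r_yy) = 0.56 / 0.96 = 0.5833; 0.77 · r_yy = 0.3402; r_yy = 0.3402 / 0.77 ≈ 0.44.

0.44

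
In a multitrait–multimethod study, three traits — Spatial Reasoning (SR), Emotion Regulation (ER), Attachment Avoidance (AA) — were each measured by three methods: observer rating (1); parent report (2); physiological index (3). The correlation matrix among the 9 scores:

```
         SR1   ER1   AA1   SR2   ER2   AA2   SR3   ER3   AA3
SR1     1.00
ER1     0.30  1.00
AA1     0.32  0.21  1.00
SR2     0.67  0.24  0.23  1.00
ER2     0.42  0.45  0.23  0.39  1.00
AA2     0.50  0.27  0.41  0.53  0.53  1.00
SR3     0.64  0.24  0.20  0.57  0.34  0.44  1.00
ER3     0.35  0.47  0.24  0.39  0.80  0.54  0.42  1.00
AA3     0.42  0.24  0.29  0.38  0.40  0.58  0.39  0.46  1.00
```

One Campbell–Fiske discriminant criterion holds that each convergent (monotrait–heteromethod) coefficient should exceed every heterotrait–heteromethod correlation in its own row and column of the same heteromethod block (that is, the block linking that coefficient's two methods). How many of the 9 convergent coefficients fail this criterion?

Each convergent coefficient versus the relevant comparison correlations:
SR (methods 1·2): 0.67 vs {0.42, 0.24, 0.50, 0.23} → pass.
SR (methods 1·3): 0.64 vs {0.35, 0.24, 0.42, 0.20} → pass.
SR (methods 2·3): 0.57 vs {0.39, 0.34, 0.38, 0.44} → pass.
ER (methods 1·2): 0.45 vs {0.24, 0.42, 0.27, 0.23} → pass.
ER (methods 1·3): 0.47 vs {0.24, 0.35, 0.24, 0.24} → pass.
ER (methods 2·3): 0.80 vs {0.34, 0.39, 0.40, 0.54} → pass.
AA (methods 1·2): 0.41 vs {0.23, 0.50, 0.23, 0.27} → fail.
AA (methods 1·3): 0.29 vs {0.20, 0.42, 0.24, 0.24} → fail.
AA (methods 2·3): 0.58 vs {0.44, 0.38, 0.54, 0.40} → pass.
2 of 9 fail.

2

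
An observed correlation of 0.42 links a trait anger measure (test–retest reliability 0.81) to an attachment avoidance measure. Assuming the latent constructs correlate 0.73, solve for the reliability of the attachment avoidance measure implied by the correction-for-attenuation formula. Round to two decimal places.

r_true = r_obs / √(r_xx · r_yy) ⇒ 0.73 = 0.42 / √(0.81 · r_yy).
√(0.81 · r_yy) = 0.42 / 0.73 = 0.5753; 0.81 · r_yy = 0.3310; r_yy = 0.3310 / 0.81 ≈ 0.41.

0.41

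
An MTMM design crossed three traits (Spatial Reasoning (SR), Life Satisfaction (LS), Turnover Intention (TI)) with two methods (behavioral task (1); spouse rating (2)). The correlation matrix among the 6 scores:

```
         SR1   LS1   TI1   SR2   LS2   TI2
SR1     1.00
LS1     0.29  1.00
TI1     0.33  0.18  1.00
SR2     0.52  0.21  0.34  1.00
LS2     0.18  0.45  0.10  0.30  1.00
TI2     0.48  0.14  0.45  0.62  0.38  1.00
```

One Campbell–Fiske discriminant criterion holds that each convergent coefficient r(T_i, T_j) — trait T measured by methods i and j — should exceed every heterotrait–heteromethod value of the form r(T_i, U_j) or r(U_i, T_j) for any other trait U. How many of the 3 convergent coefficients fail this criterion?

Checking each validity diagonal entry against its comparison values:
SR (methods 1·2): 0.52 vs {0.18, 0.21, 0.48, 0.34} → pass.
LS (methods 1·2): 0.45 vs {0.21, 0.18, 0.14, 0.10} → pass.
TI (methods 1·2): 0.45 vs {0.34, 0.48, 0.10, 0.14} → fail.
1 of 3 fail.

1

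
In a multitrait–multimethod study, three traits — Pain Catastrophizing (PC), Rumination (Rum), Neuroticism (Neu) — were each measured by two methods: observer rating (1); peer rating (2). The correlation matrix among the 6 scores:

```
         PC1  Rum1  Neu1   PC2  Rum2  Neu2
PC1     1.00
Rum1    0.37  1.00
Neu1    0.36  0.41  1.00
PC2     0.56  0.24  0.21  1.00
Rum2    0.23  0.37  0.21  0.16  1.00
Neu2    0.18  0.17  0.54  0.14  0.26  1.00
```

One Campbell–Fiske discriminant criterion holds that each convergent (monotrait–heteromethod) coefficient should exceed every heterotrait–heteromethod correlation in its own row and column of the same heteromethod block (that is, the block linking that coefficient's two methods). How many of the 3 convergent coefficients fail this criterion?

0

Convergent coefficients and their comparison sets:
PC (methods 1·2): 0.56 vs {0.23, 0.24, 0.18, 0.21} → pass.
Rum (methods 1·2): 0.37 vs {0.24, 0.23, 0.17, 0.21} → pass.
Neu (methods 1·2): 0.54 vs {0.21, 0.18, 0.21, 0.17} → pass.
0 of 3 fail.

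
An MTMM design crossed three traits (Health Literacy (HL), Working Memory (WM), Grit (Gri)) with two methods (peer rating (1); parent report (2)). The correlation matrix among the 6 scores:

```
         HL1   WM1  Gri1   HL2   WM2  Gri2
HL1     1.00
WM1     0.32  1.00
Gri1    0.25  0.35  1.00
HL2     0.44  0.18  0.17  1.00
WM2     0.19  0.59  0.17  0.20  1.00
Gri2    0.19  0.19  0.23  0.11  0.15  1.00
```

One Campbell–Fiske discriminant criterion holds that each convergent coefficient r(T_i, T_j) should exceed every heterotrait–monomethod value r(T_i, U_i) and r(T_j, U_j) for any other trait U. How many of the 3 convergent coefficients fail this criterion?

1

Each convergent coefficient versus the relevant comparison correlations:
HL (methods 1·2): 0.44 vs {0.32, 0.20, 0.25, 0.11} → pass.
WM (methods 1·2): 0.59 vs {0.32, 0.20, 0.35, 0.15} → pass.
Gri (methods 1·2): 0.23 vs {0.25, 0.11, 0.35, 0.15} → fail.
1 of 3 fail.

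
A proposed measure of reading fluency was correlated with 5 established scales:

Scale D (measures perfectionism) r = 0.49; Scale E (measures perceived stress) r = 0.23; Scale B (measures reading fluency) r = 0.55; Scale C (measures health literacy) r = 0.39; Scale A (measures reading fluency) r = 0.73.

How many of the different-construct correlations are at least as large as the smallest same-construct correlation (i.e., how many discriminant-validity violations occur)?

0

Convergent (same construct = reading fluency): Scale B, Scale A.
Smallest convergent = 0.55. Discriminant values: 0.49, 0.23, 0.39; count ≥ 0.55 → 0.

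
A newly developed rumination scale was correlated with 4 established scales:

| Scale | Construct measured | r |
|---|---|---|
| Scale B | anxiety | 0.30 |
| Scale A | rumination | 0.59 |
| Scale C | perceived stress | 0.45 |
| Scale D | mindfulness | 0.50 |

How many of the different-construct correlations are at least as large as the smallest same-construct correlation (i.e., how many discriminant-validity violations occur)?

0

Convergent (same construct = rumination): Scale A.
Smallest convergent = 0.59. Discriminant values: 0.30, 0.45, 0.50; count ≥ 0.59 → 0.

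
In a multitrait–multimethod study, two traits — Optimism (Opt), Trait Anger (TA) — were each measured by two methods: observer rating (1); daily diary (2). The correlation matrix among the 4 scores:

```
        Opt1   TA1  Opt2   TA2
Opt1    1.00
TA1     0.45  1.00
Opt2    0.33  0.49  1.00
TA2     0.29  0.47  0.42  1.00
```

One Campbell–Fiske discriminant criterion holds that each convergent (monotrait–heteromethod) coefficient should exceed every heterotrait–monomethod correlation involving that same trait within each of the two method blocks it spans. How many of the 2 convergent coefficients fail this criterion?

Each convergent coefficient versus the relevant comparison correlations:
Opt (methods 1·2): 0.33 vs {0.45, 0.42} → fail.
TA (methods 1·2): 0.47 vs {0.45, 0.42} → pass.
1 of 2 fail.

1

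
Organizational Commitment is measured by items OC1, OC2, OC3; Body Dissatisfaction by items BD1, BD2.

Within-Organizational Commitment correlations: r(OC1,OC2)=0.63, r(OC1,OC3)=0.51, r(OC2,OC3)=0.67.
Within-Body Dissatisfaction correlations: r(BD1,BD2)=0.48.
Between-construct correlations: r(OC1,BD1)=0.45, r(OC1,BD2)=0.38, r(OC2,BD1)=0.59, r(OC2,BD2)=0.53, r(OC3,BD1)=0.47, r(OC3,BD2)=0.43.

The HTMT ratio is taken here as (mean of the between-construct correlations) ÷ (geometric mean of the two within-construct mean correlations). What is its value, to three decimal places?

0.883

Mean between = 2.85/6 = 0.4750.
Mean within-OC = 1.81/3 = 0.6033; mean within-BD = 0.48/1 = 0.4800.
Geometric mean = √(0.6033 × 0.4800) = 0.5381.
HTMT = 0.4750 / 0.5381 = 0.883.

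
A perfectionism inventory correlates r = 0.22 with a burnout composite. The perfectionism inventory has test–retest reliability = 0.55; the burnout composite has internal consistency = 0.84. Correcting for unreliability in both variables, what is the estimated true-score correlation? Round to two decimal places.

r_true = r_obs / √(r_xx · r_yy) = 0.22 / √(0.55 × 0.84) = 0.22 / √0.4620 = 0.22 / 0.6797 ≈ 0.32.

0.32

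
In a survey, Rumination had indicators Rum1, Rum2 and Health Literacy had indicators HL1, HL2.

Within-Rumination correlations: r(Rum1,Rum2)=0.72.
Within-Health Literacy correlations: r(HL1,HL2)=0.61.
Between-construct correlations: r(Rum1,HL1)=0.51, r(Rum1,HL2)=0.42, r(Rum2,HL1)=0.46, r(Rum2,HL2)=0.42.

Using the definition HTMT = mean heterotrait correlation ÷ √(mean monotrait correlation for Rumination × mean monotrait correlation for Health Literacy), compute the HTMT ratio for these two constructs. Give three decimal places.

Mean between = 1.81/4 = 0.4525.
Mean within-Rum = 0.72/1 = 0.7200; mean within-HL = 0.61/1 = 0.6100.
Geometric mean = √(0.7200 × 0.6100) = 0.6627.
HTMT = 0.4525 / 0.6627 = 0.683.

0.683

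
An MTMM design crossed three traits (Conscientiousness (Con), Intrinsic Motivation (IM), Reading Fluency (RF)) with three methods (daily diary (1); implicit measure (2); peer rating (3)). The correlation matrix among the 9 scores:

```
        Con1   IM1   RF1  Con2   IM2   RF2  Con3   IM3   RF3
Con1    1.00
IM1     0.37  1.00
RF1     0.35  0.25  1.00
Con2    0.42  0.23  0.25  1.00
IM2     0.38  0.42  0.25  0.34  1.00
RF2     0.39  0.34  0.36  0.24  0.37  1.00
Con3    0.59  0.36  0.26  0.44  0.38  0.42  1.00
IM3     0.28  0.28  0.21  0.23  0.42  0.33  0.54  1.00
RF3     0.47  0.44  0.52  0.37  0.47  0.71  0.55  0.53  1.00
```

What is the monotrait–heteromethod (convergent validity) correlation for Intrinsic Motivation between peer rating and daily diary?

0.28

Same trait (IM), different methods: r(IM3, IM1) = 0.28.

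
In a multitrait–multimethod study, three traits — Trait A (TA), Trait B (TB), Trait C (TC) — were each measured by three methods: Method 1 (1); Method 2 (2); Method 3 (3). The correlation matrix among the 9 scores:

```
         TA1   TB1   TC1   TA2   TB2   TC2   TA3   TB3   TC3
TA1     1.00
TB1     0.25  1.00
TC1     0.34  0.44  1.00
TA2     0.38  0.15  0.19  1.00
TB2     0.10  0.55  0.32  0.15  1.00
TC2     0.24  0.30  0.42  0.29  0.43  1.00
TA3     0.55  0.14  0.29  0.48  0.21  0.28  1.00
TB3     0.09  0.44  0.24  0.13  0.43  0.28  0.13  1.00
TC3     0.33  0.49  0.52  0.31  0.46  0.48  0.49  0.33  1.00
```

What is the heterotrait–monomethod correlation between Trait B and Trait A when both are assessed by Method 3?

Different traits, same method: r(TB3, TA3) = 0.13.

0.13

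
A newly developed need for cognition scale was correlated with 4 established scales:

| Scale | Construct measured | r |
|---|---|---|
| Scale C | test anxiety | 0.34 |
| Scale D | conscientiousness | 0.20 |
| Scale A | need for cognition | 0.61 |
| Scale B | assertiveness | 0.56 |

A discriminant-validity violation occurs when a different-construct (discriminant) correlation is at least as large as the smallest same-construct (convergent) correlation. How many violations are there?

Convergent (same construct = need for cognition): Scale A.
Smallest convergent = 0.61. Discriminant values: 0.34, 0.20, 0.56; count ≥ 0.61 → 0.

0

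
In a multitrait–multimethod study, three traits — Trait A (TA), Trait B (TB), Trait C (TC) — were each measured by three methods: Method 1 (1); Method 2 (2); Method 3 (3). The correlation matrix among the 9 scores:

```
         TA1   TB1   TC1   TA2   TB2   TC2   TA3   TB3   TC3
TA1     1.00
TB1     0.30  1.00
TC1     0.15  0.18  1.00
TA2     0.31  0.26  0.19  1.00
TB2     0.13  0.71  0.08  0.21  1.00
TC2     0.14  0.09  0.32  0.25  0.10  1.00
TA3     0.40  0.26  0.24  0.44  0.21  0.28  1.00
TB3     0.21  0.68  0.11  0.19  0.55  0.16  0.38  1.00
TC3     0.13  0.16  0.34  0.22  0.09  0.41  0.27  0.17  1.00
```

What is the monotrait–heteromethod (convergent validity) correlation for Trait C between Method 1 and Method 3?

0.34

Same trait (TC), different methods: r(TC1, TC3) = 0.34.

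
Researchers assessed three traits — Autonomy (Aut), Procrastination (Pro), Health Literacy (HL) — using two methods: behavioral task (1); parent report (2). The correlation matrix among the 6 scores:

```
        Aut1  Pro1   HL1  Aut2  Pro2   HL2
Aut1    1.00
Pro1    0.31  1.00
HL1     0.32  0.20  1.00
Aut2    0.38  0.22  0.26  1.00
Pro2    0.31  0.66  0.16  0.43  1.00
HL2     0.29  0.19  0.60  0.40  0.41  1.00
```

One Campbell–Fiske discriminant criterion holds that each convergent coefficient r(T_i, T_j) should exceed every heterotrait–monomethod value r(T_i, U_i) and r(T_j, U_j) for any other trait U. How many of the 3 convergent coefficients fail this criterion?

1

Convergent coefficients and their comparison sets:
Aut (methods 1·2): 0.38 vs {0.31, 0.43, 0.32, 0.40} → fail.
Pro (methods 1·2): 0.66 vs {0.31, 0.43, 0.20, 0.41} → pass.
HL (methods 1·2): 0.60 vs {0.32, 0.40, 0.20, 0.41} → pass.
1 of 3 fail.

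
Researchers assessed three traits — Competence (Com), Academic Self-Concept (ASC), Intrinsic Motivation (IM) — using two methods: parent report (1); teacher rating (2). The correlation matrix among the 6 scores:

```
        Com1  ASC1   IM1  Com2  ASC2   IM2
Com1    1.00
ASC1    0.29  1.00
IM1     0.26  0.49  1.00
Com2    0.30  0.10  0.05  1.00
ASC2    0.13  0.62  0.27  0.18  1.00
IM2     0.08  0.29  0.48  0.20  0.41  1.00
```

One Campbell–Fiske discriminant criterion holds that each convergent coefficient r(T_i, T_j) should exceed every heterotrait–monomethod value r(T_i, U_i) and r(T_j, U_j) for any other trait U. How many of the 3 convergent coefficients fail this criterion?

1

Each convergent coefficient versus the relevant comparison correlations:
Com (methods 1·2): 0.30 vs {0.29, 0.18, 0.26, 0.20} → pass.
ASC (methods 1·2): 0.62 vs {0.29, 0.18, 0.49, 0.41} → pass.
IM (methods 1·2): 0.48 vs {0.26, 0.20, 0.49, 0.41} → fail.
1 of 3 fail.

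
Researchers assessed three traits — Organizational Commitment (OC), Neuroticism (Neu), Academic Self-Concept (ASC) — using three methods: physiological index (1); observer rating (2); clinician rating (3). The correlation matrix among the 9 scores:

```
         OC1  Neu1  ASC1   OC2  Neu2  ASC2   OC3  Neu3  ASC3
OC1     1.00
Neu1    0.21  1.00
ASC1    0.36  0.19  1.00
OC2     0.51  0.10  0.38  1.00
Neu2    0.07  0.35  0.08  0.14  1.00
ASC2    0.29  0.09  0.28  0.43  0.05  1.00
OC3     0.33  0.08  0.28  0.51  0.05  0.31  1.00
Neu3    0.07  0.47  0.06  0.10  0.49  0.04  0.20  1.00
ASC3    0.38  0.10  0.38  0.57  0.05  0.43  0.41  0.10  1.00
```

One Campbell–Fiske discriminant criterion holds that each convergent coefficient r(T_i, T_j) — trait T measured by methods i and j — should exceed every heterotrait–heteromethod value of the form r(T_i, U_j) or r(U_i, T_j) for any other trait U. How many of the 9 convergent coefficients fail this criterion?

Checking each validity diagonal entry against its comparison values:
OC (methods 1·2): 0.51 vs {0.07, 0.10, 0.29, 0.38} → pass.
OC (methods 1·3): 0.33 vs {0.07, 0.08, 0.38, 0.28} → fail.
OC (methods 2·3): 0.51 vs {0.10, 0.05, 0.57, 0.31} → fail.
Neu (methods 1·2): 0.35 vs {0.10, 0.07, 0.09, 0.08} → pass.
Neu (methods 1·3): 0.47 vs {0.08, 0.07, 0.10, 0.06} → pass.
Neu (methods 2·3): 0.49 vs {0.05, 0.10, 0.05, 0.04} → pass.
ASC (methods 1·2): 0.28 vs {0.38, 0.29, 0.08, 0.09} → fail.
ASC (methods 1·3): 0.38 vs {0.28, 0.38, 0.06, 0.10} → fail.
ASC (methods 2·3): 0.43 vs {0.31, 0.57, 0.04, 0.05} → fail.
5 of 9 fail.

5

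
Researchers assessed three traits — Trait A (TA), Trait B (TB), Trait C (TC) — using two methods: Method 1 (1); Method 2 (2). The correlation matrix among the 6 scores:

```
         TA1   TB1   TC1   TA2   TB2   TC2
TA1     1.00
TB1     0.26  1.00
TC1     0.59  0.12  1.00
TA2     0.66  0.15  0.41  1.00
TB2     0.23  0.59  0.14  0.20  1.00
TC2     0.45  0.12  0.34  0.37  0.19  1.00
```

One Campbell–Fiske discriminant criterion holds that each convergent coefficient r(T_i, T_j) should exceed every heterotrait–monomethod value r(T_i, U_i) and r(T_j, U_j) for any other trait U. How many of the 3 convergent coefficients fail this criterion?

1

Each convergent coefficient versus the relevant comparison correlations:
TA (methods 1·2): 0.66 vs {0.26, 0.20, 0.59, 0.37} → pass.
TB (methods 1·2): 0.59 vs {0.26, 0.20, 0.12, 0.19} → pass.
TC (methods 1·2): 0.34 vs {0.59, 0.37, 0.12, 0.19} → fail.
1 of 3 fail.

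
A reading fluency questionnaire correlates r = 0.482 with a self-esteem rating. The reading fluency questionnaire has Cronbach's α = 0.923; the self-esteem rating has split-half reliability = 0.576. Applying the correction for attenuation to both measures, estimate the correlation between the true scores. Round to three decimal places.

r_true = r_obs / √(r_xx · r_yy) = 0.482 / √(0.923 × 0.576) = 0.482 / √0.531648 = 0.482 / 0.7291 ≈ 0.661.

0.661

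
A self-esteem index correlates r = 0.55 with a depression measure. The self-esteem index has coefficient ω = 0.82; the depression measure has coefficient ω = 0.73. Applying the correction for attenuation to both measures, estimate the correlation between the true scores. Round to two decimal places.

0.71

r_true = r_obs / √(r_xx · r_yy) = 0.55 / √(0.82 × 0.73) = 0.55 / √0.5986 = 0.55 / 0.7737 ≈ 0.71.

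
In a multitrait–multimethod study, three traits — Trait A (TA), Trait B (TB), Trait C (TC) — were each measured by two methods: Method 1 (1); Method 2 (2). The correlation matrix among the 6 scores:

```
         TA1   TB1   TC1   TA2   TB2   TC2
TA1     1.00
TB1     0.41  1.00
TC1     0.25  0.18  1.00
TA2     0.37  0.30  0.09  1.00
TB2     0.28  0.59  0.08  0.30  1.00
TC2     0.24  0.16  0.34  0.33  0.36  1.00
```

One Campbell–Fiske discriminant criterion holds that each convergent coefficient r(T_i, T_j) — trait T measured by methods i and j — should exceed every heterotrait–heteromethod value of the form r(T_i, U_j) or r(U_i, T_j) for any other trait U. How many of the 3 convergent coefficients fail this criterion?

0

Checking each validity diagonal entry against its comparison values:
TA (methods 1·2): 0.37 vs {0.28, 0.30, 0.24, 0.09} → pass.
TB (methods 1·2): 0.59 vs {0.30, 0.28, 0.16, 0.08} → pass.
TC (methods 1·2): 0.34 vs {0.09, 0.24, 0.08, 0.16} → pass.
0 of 3 fail.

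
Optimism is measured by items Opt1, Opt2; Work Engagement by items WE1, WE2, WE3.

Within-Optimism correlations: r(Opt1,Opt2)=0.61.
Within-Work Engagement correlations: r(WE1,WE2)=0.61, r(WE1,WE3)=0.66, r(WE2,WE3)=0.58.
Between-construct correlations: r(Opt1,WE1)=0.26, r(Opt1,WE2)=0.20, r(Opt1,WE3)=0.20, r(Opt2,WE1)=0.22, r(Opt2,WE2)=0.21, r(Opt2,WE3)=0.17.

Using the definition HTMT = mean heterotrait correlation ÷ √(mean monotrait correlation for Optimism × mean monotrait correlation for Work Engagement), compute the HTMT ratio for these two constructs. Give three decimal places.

0.342

Mean between = 1.26/6 = 0.2100.
Mean within-Opt = 0.61/1 = 0.6100; mean within-WE = 1.85/3 = 0.6167.
Geometric mean = √(0.6100 × 0.6167) = 0.6133.
HTMT = 0.2100 / 0.6133 = 0.342.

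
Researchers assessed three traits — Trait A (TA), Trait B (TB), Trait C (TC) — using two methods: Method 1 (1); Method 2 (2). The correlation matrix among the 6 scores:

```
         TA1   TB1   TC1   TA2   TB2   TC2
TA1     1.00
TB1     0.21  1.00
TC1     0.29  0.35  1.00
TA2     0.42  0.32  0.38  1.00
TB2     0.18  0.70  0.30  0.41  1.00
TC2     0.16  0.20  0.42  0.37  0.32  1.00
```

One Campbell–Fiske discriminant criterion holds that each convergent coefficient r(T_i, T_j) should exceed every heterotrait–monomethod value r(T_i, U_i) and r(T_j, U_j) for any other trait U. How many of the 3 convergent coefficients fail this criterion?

Convergent coefficients and their comparison sets:
TA (methods 1·2): 0.42 vs {0.21, 0.41, 0.29, 0.37} → pass.
TB (methods 1·2): 0.70 vs {0.21, 0.41, 0.35, 0.32} → pass.
TC (methods 1·2): 0.42 vs {0.29, 0.37, 0.35, 0.32} → pass.
0 of 3 fail.

0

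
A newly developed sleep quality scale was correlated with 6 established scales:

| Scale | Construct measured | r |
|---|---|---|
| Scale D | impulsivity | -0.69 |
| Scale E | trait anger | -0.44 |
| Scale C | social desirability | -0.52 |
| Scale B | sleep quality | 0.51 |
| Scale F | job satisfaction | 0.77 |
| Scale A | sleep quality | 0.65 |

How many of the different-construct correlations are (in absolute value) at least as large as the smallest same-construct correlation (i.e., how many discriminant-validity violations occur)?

3

Convergent (same construct = sleep quality): Scale B, Scale A.
Smallest convergent = 0.51. Discriminant |r|: 0.69, 0.44, 0.52, 0.77; count ≥ 0.51 → 3.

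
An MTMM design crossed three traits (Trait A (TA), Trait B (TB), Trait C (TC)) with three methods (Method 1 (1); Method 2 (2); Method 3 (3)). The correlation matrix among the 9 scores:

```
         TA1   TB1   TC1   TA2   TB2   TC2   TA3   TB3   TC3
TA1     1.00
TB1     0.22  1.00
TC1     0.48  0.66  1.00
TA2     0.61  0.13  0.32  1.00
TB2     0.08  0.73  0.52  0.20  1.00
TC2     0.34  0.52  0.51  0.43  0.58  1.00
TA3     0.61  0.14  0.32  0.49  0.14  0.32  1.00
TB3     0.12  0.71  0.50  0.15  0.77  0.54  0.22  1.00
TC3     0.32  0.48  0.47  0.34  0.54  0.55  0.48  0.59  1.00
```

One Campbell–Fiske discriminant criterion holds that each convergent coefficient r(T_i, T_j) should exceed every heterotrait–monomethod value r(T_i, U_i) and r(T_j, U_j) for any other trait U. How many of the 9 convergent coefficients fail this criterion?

3

Convergent coefficients and their comparison sets:
TA (methods 1·2): 0.61 vs {0.22, 0.20, 0.48, 0.43} → pass.
TA (methods 1·3): 0.61 vs {0.22, 0.22, 0.48, 0.48} → pass.
TA (methods 2·3): 0.49 vs {0.20, 0.22, 0.43, 0.48} → pass.
TB (methods 1·2): 0.73 vs {0.22, 0.20, 0.66, 0.58} → pass.
TB (methods 1·3): 0.71 vs {0.22, 0.22, 0.66, 0.59} → pass.
TB (methods 2·3): 0.77 vs {0.20, 0.22, 0.58, 0.59} → pass.
TC (methods 1·2): 0.51 vs {0.48, 0.43, 0.66, 0.58} → fail.
TC (methods 1·3): 0.47 vs {0.48, 0.48, 0.66, 0.59} → fail.
TC (methods 2·3): 0.55 vs {0.43, 0.48, 0.58, 0.59} → fail.
3 of 9 fail.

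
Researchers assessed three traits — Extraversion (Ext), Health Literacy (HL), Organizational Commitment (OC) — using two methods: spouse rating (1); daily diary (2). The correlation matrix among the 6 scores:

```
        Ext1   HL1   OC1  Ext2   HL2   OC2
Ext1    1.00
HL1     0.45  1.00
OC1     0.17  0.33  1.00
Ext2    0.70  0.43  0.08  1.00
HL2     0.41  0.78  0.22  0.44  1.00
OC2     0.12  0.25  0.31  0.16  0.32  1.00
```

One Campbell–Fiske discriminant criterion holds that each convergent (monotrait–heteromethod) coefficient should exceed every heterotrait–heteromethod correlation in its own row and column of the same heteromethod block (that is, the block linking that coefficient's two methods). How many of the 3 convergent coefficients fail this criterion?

0

Checking each validity diagonal entry against its comparison values:
Ext (methods 1·2): 0.70 vs {0.41, 0.43, 0.12, 0.08} → pass.
HL (methods 1·2): 0.78 vs {0.43, 0.41, 0.25, 0.22} → pass.
OC (methods 1·2): 0.31 vs {0.08, 0.12, 0.22, 0.25} → pass.
0 of 3 fail.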